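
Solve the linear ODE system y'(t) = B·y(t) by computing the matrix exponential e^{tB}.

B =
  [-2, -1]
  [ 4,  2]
e^{tB} =
  [1 - 2*t, -t]
  [4*t, 2*t + 1]

Strategy: write B = P · J · P⁻¹ where J is a Jordan canonical form, so e^{tB} = P · e^{tJ} · P⁻¹, and e^{tJ} can be computed block-by-block.

B has Jordan form
J =
  [0, 1]
  [0, 0]
(up to reordering of blocks).

Per-block formulas:
  For a 2×2 Jordan block J_2(0): exp(t · J_2(0)) = e^(0t)·(I + t·N), where N is the 2×2 nilpotent shift.

After assembling e^{tJ} and conjugating by P, we get:

e^{tB} =
  [1 - 2*t, -t]
  [4*t, 2*t + 1]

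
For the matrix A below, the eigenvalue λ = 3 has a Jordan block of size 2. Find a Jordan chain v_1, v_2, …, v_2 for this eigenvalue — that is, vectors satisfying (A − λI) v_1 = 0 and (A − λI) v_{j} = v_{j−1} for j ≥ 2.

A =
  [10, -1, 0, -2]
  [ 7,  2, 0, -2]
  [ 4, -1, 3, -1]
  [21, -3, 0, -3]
A Jordan chain for λ = 3 of length 2:
v_1 = (7, 7, 4, 21)ᵀ
v_2 = (1, 0, 0, 0)ᵀ

Let N = A − (3)·I. We want v_2 with N^2 v_2 = 0 but N^1 v_2 ≠ 0; then v_{j-1} := N · v_j for j = 2, …, 2.

Pick v_2 = (1, 0, 0, 0)ᵀ.
Then v_1 = N · v_2 = (7, 7, 4, 21)ᵀ.

Sanity check: (A − (3)·I) v_1 = (0, 0, 0, 0)ᵀ = 0. ✓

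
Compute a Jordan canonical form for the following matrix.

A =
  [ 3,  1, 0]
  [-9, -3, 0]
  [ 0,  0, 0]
J_2(0) ⊕ J_1(0)

The characteristic polynomial is
  det(x·I − A) = x^3

Eigenvalues and multiplicities (the geometric multiplicity of λ is n − rank(A − λI), which equals the number of Jordan blocks for λ):
  λ = 0: algebraic multiplicity = 3, geometric multiplicity = 2

Determining the block sizes for each eigenvalue:
  λ = 0: 2 blocks summing to 3 forces exactly one block of size 2 and the rest size 1 → block sizes [2, 1]

Assembling the blocks gives a Jordan form
J =
  [0, 1, 0]
  [0, 0, 0]
  [0, 0, 0]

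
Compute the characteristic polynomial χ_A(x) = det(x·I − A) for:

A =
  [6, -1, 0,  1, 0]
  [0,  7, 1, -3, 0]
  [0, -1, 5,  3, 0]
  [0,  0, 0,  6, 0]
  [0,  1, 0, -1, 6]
x^5 - 30*x^4 + 360*x^3 - 2160*x^2 + 6480*x - 7776

Expanding det(x·I − A) (e.g. by cofactor expansion or by noting that A is similar to its Jordan form J, which has the same characteristic polynomial as A) gives
  χ_A(x) = x^5 - 30*x^4 + 360*x^3 - 2160*x^2 + 6480*x - 7776
which factors as (x - 6)^5. The eigenvalues (with algebraic multiplicities) are λ = 6 with multiplicity 5.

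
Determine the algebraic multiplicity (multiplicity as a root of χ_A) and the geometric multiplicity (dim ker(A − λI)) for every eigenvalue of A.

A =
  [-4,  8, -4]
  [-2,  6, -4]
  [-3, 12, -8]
λ = -2: alg = 3, geom = 2

Step 1 — factor the characteristic polynomial to read off the algebraic multiplicities:
  χ_A(x) = (x + 2)^3

Step 2 — compute geometric multiplicities via the rank-nullity identity g(λ) = n − rank(A − λI):
  rank(A − (-2)·I) = 1, so dim ker(A − (-2)·I) = n − 1 = 2

Summary:
  λ = -2: algebraic multiplicity = 3, geometric multiplicity = 2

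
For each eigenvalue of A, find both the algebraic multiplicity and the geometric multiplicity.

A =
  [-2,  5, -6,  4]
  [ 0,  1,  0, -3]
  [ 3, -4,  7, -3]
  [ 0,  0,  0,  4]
λ = 1: alg = 2, geom = 1; λ = 4: alg = 2, geom = 1

Step 1 — factor the characteristic polynomial to read off the algebraic multiplicities:
  χ_A(x) = (x - 4)^2*(x - 1)^2

Step 2 — compute geometric multiplicities via the rank-nullity identity g(λ) = n − rank(A − λI):
  rank(A − (1)·I) = 3, so dim ker(A − (1)·I) = n − 3 = 1
  rank(A − (4)·I) = 3, so dim ker(A − (4)·I) = n − 3 = 1

Summary:
  λ = 1: algebraic multiplicity = 2, geometric multiplicity = 1
  λ = 4: algebraic multiplicity = 2, geometric multiplicity = 1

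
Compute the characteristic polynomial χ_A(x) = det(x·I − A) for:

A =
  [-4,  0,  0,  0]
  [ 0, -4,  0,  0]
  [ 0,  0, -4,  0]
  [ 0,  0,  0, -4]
x^4 + 16*x^3 + 96*x^2 + 256*x + 256

Expanding det(x·I − A) (e.g. by cofactor expansion or by noting that A is similar to its Jordan form J, which has the same characteristic polynomial as A) gives
  χ_A(x) = x^4 + 16*x^3 + 96*x^2 + 256*x + 256
which factors as (x + 4)^4. The eigenvalues (with algebraic multiplicities) are λ = -4 with multiplicity 4.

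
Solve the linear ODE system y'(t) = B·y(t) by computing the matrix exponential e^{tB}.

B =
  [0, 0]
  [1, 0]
e^{tB} =
  [1, 0]
  [t, 1]

Strategy: write B = P · J · P⁻¹ where J is a Jordan canonical form, so e^{tB} = P · e^{tJ} · P⁻¹, and e^{tJ} can be computed block-by-block.

B has Jordan form
J =
  [0, 1]
  [0, 0]
(up to reordering of blocks).

Per-block formulas:
  For a 2×2 Jordan block J_2(0): exp(t · J_2(0)) = e^(0t)·(I + t·N), where N is the 2×2 nilpotent shift.

After assembling e^{tJ} and conjugating by P, we get:

e^{tB} =
  [1, 0]
  [t, 1]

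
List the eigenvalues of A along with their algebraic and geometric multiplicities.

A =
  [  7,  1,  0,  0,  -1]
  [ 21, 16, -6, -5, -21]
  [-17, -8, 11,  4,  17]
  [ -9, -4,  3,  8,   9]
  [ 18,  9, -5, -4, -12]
λ = 6: alg = 5, geom = 2

Step 1 — factor the characteristic polynomial to read off the algebraic multiplicities:
  χ_A(x) = (x - 6)^5

Step 2 — compute geometric multiplicities via the rank-nullity identity g(λ) = n − rank(A − λI):
  rank(A − (6)·I) = 3, so dim ker(A − (6)·I) = n − 3 = 2

Summary:
  λ = 6: algebraic multiplicity = 5, geometric multiplicity = 2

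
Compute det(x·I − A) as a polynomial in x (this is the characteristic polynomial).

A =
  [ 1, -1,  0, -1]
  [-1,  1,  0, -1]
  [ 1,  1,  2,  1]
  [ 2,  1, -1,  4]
x^4 - 8*x^3 + 24*x^2 - 32*x + 16

Expanding det(x·I − A) (e.g. by cofactor expansion or by noting that A is similar to its Jordan form J, which has the same characteristic polynomial as A) gives
  χ_A(x) = x^4 - 8*x^3 + 24*x^2 - 32*x + 16
which factors as (x - 2)^4. The eigenvalues (with algebraic multiplicities) are λ = 2 with multiplicity 4.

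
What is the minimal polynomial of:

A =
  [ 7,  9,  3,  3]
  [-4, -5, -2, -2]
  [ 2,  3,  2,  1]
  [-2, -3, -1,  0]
x^2 - 2*x + 1

The characteristic polynomial is χ_A(x) = (x - 1)^4, so the eigenvalues are known. The minimal polynomial is
  m_A(x) = Π_λ (x − λ)^{k_λ}
where k_λ is the size of the *largest* Jordan block for λ (equivalently, the smallest k with (A − λI)^k v = 0 for every generalised eigenvector v of λ).

  λ = 1: largest Jordan block has size 2, contributing (x − 1)^2

So m_A(x) = (x - 1)^2 = x^2 - 2*x + 1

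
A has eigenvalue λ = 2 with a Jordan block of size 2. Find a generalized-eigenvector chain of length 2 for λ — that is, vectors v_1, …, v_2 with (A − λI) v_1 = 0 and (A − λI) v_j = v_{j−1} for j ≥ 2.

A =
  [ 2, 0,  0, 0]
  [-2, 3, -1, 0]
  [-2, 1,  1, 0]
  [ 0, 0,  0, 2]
A Jordan chain for λ = 2 of length 2:
v_1 = (0, -2, -2, 0)ᵀ
v_2 = (1, 0, 0, 0)ᵀ

Let N = A − (2)·I. We want v_2 with N^2 v_2 = 0 but N^1 v_2 ≠ 0; then v_{j-1} := N · v_j for j = 2, …, 2.

Pick v_2 = (1, 0, 0, 0)ᵀ.
Then v_1 = N · v_2 = (0, -2, -2, 0)ᵀ.

Sanity check: (A − (2)·I) v_1 = (0, 0, 0, 0)ᵀ = 0. ✓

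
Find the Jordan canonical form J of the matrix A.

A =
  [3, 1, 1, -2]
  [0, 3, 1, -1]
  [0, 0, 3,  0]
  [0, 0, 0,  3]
J_3(3) ⊕ J_1(3)

The characteristic polynomial is
  det(x·I − A) = x^4 - 12*x^3 + 54*x^2 - 108*x + 81 = (x - 3)^4

Eigenvalues and multiplicities (the geometric multiplicity of λ is n − rank(A − λI), which equals the number of Jordan blocks for λ):
  λ = 3: algebraic multiplicity = 4, geometric multiplicity = 2

Determining the block sizes for each eigenvalue:
  λ = 3: with am = 4 and gm = 2, the partition is not yet determined (e.g. several partitions of 4 into 2 parts exist). Let N = A − (3)·I. Computing rank(N^1) = 2, rank(N^2) = 1, rank(N^3) = 0; the number of blocks of size ≥ j is rank(N^{j−1}) − rank(N^j), giving [2, 1, 1]. So we have 1 block(s) of size 3, 1 block(s) of size 1 → block sizes [3, 1]

Assembling the blocks gives a Jordan form
J =
  [3, 1, 0, 0]
  [0, 3, 1, 0]
  [0, 0, 3, 0]
  [0, 0, 0, 3]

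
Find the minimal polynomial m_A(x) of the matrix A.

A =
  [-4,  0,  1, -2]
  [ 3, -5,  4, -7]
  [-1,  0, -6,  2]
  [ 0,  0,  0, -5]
x^3 + 15*x^2 + 75*x + 125

The characteristic polynomial is χ_A(x) = (x + 5)^4, so the eigenvalues are known. The minimal polynomial is
  m_A(x) = Π_λ (x − λ)^{k_λ}
where k_λ is the size of the *largest* Jordan block for λ (equivalently, the smallest k with (A − λI)^k v = 0 for every generalised eigenvector v of λ).

  λ = -5: largest Jordan block has size 3, contributing (x + 5)^3

So m_A(x) = (x + 5)^3 = x^3 + 15*x^2 + 75*x + 125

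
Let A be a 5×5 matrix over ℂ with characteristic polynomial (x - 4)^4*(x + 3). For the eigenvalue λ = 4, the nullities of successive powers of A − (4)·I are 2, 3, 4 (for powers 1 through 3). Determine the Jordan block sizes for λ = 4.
Block sizes for λ = 4: [3, 1]

From the dimensions of kernels of powers, the number of Jordan blocks of size at least j is d_j − d_{j−1} where d_j = dim ker(N^j) (with d_0 = 0). Computing the differences gives [2, 1, 1].
The number of blocks of size exactly k is (#blocks of size ≥ k) − (#blocks of size ≥ k + 1), so the partition is: 1 block(s) of size 1, 1 block(s) of size 3.
In nonincreasing order the block sizes are [3, 1].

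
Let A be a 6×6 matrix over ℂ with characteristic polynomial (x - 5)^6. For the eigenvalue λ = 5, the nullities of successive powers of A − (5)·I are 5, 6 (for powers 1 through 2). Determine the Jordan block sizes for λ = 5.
Block sizes for λ = 5: [2, 1, 1, 1, 1]

From the dimensions of kernels of powers, the number of Jordan blocks of size at least j is d_j − d_{j−1} where d_j = dim ker(N^j) (with d_0 = 0). Computing the differences gives [5, 1].
The number of blocks of size exactly k is (#blocks of size ≥ k) − (#blocks of size ≥ k + 1), so the partition is: 4 block(s) of size 1, 1 block(s) of size 2.
In nonincreasing order the block sizes are [2, 1, 1, 1, 1].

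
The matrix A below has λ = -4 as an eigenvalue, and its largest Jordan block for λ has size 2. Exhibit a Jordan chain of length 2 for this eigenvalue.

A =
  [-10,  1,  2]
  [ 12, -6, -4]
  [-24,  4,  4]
A Jordan chain for λ = -4 of length 2:
v_1 = (-6, 12, -24)ᵀ
v_2 = (1, 0, 0)ᵀ

Let N = A − (-4)·I. We want v_2 with N^2 v_2 = 0 but N^1 v_2 ≠ 0; then v_{j-1} := N · v_j for j = 2, …, 2.

Pick v_2 = (1, 0, 0)ᵀ.
Then v_1 = N · v_2 = (-6, 12, -24)ᵀ.

Sanity check: (A − (-4)·I) v_1 = (0, 0, 0)ᵀ = 0. ✓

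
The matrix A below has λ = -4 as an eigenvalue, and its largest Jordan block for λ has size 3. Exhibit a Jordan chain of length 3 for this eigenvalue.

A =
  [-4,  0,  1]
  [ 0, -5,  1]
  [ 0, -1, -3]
A Jordan chain for λ = -4 of length 3:
v_1 = (-1, 0, 0)ᵀ
v_2 = (0, -1, -1)ᵀ
v_3 = (0, 1, 0)ᵀ

Let N = A − (-4)·I. We want v_3 with N^3 v_3 = 0 but N^2 v_3 ≠ 0; then v_{j-1} := N · v_j for j = 3, …, 2.

Pick v_3 = (0, 1, 0)ᵀ.
Then v_2 = N · v_3 = (0, -1, -1)ᵀ.
Then v_1 = N · v_2 = (-1, 0, 0)ᵀ.

Sanity check: (A − (-4)·I) v_1 = (0, 0, 0)ᵀ = 0. ✓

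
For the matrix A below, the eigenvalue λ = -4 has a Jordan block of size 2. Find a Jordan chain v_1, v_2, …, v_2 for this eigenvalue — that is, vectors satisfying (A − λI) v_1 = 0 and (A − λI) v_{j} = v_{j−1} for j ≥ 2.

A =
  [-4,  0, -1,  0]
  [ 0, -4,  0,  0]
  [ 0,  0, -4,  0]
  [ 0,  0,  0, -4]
A Jordan chain for λ = -4 of length 2:
v_1 = (-1, 0, 0, 0)ᵀ
v_2 = (0, 0, 1, 0)ᵀ

Let N = A − (-4)·I. We want v_2 with N^2 v_2 = 0 but N^1 v_2 ≠ 0; then v_{j-1} := N · v_j for j = 2, …, 2.

Pick v_2 = (0, 0, 1, 0)ᵀ.
Then v_1 = N · v_2 = (-1, 0, 0, 0)ᵀ.

Sanity check: (A − (-4)·I) v_1 = (0, 0, 0, 0)ᵀ = 0. ✓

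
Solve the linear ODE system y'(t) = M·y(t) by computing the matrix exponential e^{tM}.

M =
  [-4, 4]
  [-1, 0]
e^{tM} =
  [-2*t*exp(-2*t) + exp(-2*t), 4*t*exp(-2*t)]
  [-t*exp(-2*t), 2*t*exp(-2*t) + exp(-2*t)]

Strategy: write M = P · J · P⁻¹ where J is a Jordan canonical form, so e^{tM} = P · e^{tJ} · P⁻¹, and e^{tJ} can be computed block-by-block.

M has Jordan form
J =
  [-2,  1]
  [ 0, -2]
(up to reordering of blocks).

Per-block formulas:
  For a 2×2 Jordan block J_2(-2): exp(t · J_2(-2)) = e^(-2t)·(I + t·N), where N is the 2×2 nilpotent shift.

After assembling e^{tJ} and conjugating by P, we get:

e^{tM} =
  [-2*t*exp(-2*t) + exp(-2*t), 4*t*exp(-2*t)]
  [-t*exp(-2*t), 2*t*exp(-2*t) + exp(-2*t)]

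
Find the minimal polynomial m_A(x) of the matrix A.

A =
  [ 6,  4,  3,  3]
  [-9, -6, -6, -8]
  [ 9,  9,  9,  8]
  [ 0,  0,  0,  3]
x^3 - 9*x^2 + 27*x - 27

The characteristic polynomial is χ_A(x) = (x - 3)^4, so the eigenvalues are known. The minimal polynomial is
  m_A(x) = Π_λ (x − λ)^{k_λ}
where k_λ is the size of the *largest* Jordan block for λ (equivalently, the smallest k with (A − λI)^k v = 0 for every generalised eigenvector v of λ).

  λ = 3: largest Jordan block has size 3, contributing (x − 3)^3

So m_A(x) = (x - 3)^3 = x^3 - 9*x^2 + 27*x - 27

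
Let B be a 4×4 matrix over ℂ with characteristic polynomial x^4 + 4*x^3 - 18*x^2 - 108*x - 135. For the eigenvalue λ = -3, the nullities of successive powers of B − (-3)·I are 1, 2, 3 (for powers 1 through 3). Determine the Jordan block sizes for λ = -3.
Block sizes for λ = -3: [3]

From the dimensions of kernels of powers, the number of Jordan blocks of size at least j is d_j − d_{j−1} where d_j = dim ker(N^j) (with d_0 = 0). Computing the differences gives [1, 1, 1].
The number of blocks of size exactly k is (#blocks of size ≥ k) − (#blocks of size ≥ k + 1), so the partition is: 1 block(s) of size 3.
In nonincreasing order the block sizes are [3].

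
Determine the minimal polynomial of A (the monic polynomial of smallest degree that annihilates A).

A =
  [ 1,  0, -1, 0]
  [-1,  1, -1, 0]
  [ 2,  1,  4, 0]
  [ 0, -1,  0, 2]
x^3 - 6*x^2 + 12*x - 8

The characteristic polynomial is χ_A(x) = (x - 2)^4, so the eigenvalues are known. The minimal polynomial is
  m_A(x) = Π_λ (x − λ)^{k_λ}
where k_λ is the size of the *largest* Jordan block for λ (equivalently, the smallest k with (A − λI)^k v = 0 for every generalised eigenvector v of λ).

  λ = 2: largest Jordan block has size 3, contributing (x − 2)^3

So m_A(x) = (x - 2)^3 = x^3 - 6*x^2 + 12*x - 8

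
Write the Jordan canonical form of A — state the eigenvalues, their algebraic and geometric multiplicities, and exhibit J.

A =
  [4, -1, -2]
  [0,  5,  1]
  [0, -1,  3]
J_3(4)

The characteristic polynomial is
  det(x·I − A) = x^3 - 12*x^2 + 48*x - 64 = (x - 4)^3

Eigenvalues and multiplicities (the geometric multiplicity of λ is n − rank(A − λI), which equals the number of Jordan blocks for λ):
  λ = 4: algebraic multiplicity = 3, geometric multiplicity = 1

Determining the block sizes for each eigenvalue:
  λ = 4: one block (gm = 1), so the single block has size am = 3 → block sizes [3]

Assembling the blocks gives a Jordan form
J =
  [4, 1, 0]
  [0, 4, 1]
  [0, 0, 4]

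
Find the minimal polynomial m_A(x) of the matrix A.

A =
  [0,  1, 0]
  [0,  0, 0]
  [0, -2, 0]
x^2

The characteristic polynomial is χ_A(x) = x^3, so the eigenvalues are known. The minimal polynomial is
  m_A(x) = Π_λ (x − λ)^{k_λ}
where k_λ is the size of the *largest* Jordan block for λ (equivalently, the smallest k with (A − λI)^k v = 0 for every generalised eigenvector v of λ).

  λ = 0: largest Jordan block has size 2, contributing (x − 0)^2

So m_A(x) = x^2 = x^2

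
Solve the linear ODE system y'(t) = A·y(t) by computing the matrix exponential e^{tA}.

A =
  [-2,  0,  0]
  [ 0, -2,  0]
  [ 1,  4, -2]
e^{tA} =
  [exp(-2*t), 0, 0]
  [0, exp(-2*t), 0]
  [t*exp(-2*t), 4*t*exp(-2*t), exp(-2*t)]

Strategy: write A = P · J · P⁻¹ where J is a Jordan canonical form, so e^{tA} = P · e^{tJ} · P⁻¹, and e^{tJ} can be computed block-by-block.

A has Jordan form
J =
  [-2,  1,  0]
  [ 0, -2,  0]
  [ 0,  0, -2]
(up to reordering of blocks).

Per-block formulas:
  For a 1×1 block at λ = -2: exp(t · [-2]) = [e^(-2t)].
  For a 2×2 Jordan block J_2(-2): exp(t · J_2(-2)) = e^(-2t)·(I + t·N), where N is the 2×2 nilpotent shift.

After assembling e^{tJ} and conjugating by P, we get:

e^{tA} =
  [exp(-2*t), 0, 0]
  [0, exp(-2*t), 0]
  [t*exp(-2*t), 4*t*exp(-2*t), exp(-2*t)]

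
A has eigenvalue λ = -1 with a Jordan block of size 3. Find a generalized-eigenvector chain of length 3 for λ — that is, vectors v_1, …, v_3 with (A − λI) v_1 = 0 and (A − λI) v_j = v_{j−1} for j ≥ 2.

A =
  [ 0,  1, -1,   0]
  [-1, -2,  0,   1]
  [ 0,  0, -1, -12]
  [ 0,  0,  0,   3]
A Jordan chain for λ = -1 of length 3:
v_1 = (-1, 1, 0, 0)ᵀ
v_2 = (-1, 0, 0, 0)ᵀ
v_3 = (0, 0, 1, 0)ᵀ

Let N = A − (-1)·I. We want v_3 with N^3 v_3 = 0 but N^2 v_3 ≠ 0; then v_{j-1} := N · v_j for j = 3, …, 2.

Pick v_3 = (0, 0, 1, 0)ᵀ.
Then v_2 = N · v_3 = (-1, 0, 0, 0)ᵀ.
Then v_1 = N · v_2 = (-1, 1, 0, 0)ᵀ.

Sanity check: (A − (-1)·I) v_1 = (0, 0, 0, 0)ᵀ = 0. ✓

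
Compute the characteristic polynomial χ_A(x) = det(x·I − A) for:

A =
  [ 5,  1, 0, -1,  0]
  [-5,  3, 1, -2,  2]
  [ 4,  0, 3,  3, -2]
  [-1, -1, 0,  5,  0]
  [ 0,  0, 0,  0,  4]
x^5 - 20*x^4 + 160*x^3 - 640*x^2 + 1280*x - 1024

Expanding det(x·I − A) (e.g. by cofactor expansion or by noting that A is similar to its Jordan form J, which has the same characteristic polynomial as A) gives
  χ_A(x) = x^5 - 20*x^4 + 160*x^3 - 640*x^2 + 1280*x - 1024
which factors as (x - 4)^5. The eigenvalues (with algebraic multiplicities) are λ = 4 with multiplicity 5.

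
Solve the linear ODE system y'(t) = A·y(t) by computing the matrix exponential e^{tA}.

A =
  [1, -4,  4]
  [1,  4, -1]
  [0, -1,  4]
e^{tA} =
  [-2*t*exp(3*t) + exp(3*t), -4*t*exp(3*t), 4*t*exp(3*t)]
  [-t^2*exp(3*t)/2 + t*exp(3*t), -t^2*exp(3*t) + t*exp(3*t) + exp(3*t), t^2*exp(3*t) - t*exp(3*t)]
  [-t^2*exp(3*t)/2, -t^2*exp(3*t) - t*exp(3*t), t^2*exp(3*t) + t*exp(3*t) + exp(3*t)]

Strategy: write A = P · J · P⁻¹ where J is a Jordan canonical form, so e^{tA} = P · e^{tJ} · P⁻¹, and e^{tJ} can be computed block-by-block.

A has Jordan form
J =
  [3, 1, 0]
  [0, 3, 1]
  [0, 0, 3]
(up to reordering of blocks).

Per-block formulas:
  For a 3×3 Jordan block J_3(3): exp(t · J_3(3)) = e^(3t)·(I + t·N + (t^2/2)·N^2), where N is the 3×3 nilpotent shift.

After assembling e^{tJ} and conjugating by P, we get:

e^{tA} =
  [-2*t*exp(3*t) + exp(3*t), -4*t*exp(3*t), 4*t*exp(3*t)]
  [-t^2*exp(3*t)/2 + t*exp(3*t), -t^2*exp(3*t) + t*exp(3*t) + exp(3*t), t^2*exp(3*t) - t*exp(3*t)]
  [-t^2*exp(3*t)/2, -t^2*exp(3*t) - t*exp(3*t), t^2*exp(3*t) + t*exp(3*t) + exp(3*t)]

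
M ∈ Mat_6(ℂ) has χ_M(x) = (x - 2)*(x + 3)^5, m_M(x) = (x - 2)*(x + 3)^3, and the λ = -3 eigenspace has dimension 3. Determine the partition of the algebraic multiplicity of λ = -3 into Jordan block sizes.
Block sizes for λ = -3: [3, 1, 1]

Step 1 — from the characteristic polynomial, algebraic multiplicity of λ = -3 is 5. From dim ker(M − (-3)·I) = 3, there are exactly 3 Jordan blocks for λ = -3.
Step 2 — from the minimal polynomial, the factor (x + 3)^3 tells us the largest block for λ = -3 has size 3.
Step 3 — with total size 5, 3 blocks, and largest block 3, the block sizes (in nonincreasing order) are [3, 1, 1].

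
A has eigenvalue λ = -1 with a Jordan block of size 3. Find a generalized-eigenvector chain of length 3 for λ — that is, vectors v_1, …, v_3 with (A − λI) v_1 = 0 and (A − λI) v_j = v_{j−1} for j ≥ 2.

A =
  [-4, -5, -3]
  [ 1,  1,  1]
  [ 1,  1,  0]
A Jordan chain for λ = -1 of length 3:
v_1 = (1, 0, -1)ᵀ
v_2 = (-3, 1, 1)ᵀ
v_3 = (1, 0, 0)ᵀ

Let N = A − (-1)·I. We want v_3 with N^3 v_3 = 0 but N^2 v_3 ≠ 0; then v_{j-1} := N · v_j for j = 3, …, 2.

Pick v_3 = (1, 0, 0)ᵀ.
Then v_2 = N · v_3 = (-3, 1, 1)ᵀ.
Then v_1 = N · v_2 = (1, 0, -1)ᵀ.

Sanity check: (A − (-1)·I) v_1 = (0, 0, 0)ᵀ = 0. ✓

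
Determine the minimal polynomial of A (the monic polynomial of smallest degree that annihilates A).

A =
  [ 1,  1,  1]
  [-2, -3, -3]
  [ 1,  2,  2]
x^3

The characteristic polynomial is χ_A(x) = x^3, so the eigenvalues are known. The minimal polynomial is
  m_A(x) = Π_λ (x − λ)^{k_λ}
where k_λ is the size of the *largest* Jordan block for λ (equivalently, the smallest k with (A − λI)^k v = 0 for every generalised eigenvector v of λ).

  λ = 0: largest Jordan block has size 3, contributing (x − 0)^3

So m_A(x) = x^3 = x^3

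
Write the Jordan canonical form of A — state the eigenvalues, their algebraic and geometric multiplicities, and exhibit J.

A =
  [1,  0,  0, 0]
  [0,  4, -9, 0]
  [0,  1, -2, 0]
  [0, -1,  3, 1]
J_2(1) ⊕ J_1(1) ⊕ J_1(1)

The characteristic polynomial is
  det(x·I − A) = x^4 - 4*x^3 + 6*x^2 - 4*x + 1 = (x - 1)^4

Eigenvalues and multiplicities (the geometric multiplicity of λ is n − rank(A − λI), which equals the number of Jordan blocks for λ):
  λ = 1: algebraic multiplicity = 4, geometric multiplicity = 3

Determining the block sizes for each eigenvalue:
  λ = 1: 3 blocks summing to 4 forces exactly one block of size 2 and the rest size 1 → block sizes [2, 1, 1]

Assembling the blocks gives a Jordan form
J =
  [1, 1, 0, 0]
  [0, 1, 0, 0]
  [0, 0, 1, 0]
  [0, 0, 0, 1]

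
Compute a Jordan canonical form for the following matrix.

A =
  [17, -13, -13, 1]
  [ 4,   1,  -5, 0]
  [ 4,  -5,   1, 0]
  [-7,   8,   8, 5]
J_3(6) ⊕ J_1(6)

The characteristic polynomial is
  det(x·I − A) = x^4 - 24*x^3 + 216*x^2 - 864*x + 1296 = (x - 6)^4

Eigenvalues and multiplicities (the geometric multiplicity of λ is n − rank(A − λI), which equals the number of Jordan blocks for λ):
  λ = 6: algebraic multiplicity = 4, geometric multiplicity = 2

Determining the block sizes for each eigenvalue:
  λ = 6: with am = 4 and gm = 2, the partition is not yet determined (e.g. several partitions of 4 into 2 parts exist). Let N = A − (6)·I. Computing rank(N^1) = 2, rank(N^2) = 1, rank(N^3) = 0; the number of blocks of size ≥ j is rank(N^{j−1}) − rank(N^j), giving [2, 1, 1]. So we have 1 block(s) of size 3, 1 block(s) of size 1 → block sizes [3, 1]

Assembling the blocks gives a Jordan form
J =
  [6, 1, 0, 0]
  [0, 6, 1, 0]
  [0, 0, 6, 0]
  [0, 0, 0, 6]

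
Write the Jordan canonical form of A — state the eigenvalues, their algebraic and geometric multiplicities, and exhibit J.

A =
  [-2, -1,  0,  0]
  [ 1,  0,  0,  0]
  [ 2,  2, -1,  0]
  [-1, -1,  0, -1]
J_2(-1) ⊕ J_1(-1) ⊕ J_1(-1)

The characteristic polynomial is
  det(x·I − A) = x^4 + 4*x^3 + 6*x^2 + 4*x + 1 = (x + 1)^4

Eigenvalues and multiplicities (the geometric multiplicity of λ is n − rank(A − λI), which equals the number of Jordan blocks for λ):
  λ = -1: algebraic multiplicity = 4, geometric multiplicity = 3

Determining the block sizes for each eigenvalue:
  λ = -1: 3 blocks summing to 4 forces exactly one block of size 2 and the rest size 1 → block sizes [2, 1, 1]

Assembling the blocks gives a Jordan form
J =
  [-1,  1,  0,  0]
  [ 0, -1,  0,  0]
  [ 0,  0, -1,  0]
  [ 0,  0,  0, -1]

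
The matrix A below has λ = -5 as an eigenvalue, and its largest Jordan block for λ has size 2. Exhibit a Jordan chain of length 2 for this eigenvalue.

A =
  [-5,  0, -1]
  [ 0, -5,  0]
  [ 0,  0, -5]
A Jordan chain for λ = -5 of length 2:
v_1 = (-1, 0, 0)ᵀ
v_2 = (0, 0, 1)ᵀ

Let N = A − (-5)·I. We want v_2 with N^2 v_2 = 0 but N^1 v_2 ≠ 0; then v_{j-1} := N · v_j for j = 2, …, 2.

Pick v_2 = (0, 0, 1)ᵀ.
Then v_1 = N · v_2 = (-1, 0, 0)ᵀ.

Sanity check: (A − (-5)·I) v_1 = (0, 0, 0)ᵀ = 0. ✓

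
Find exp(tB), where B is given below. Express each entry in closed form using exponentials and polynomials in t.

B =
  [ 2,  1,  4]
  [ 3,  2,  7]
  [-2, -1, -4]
e^{tB} =
  [-t^2/2 + 2*t + 1, t, -t^2/2 + 4*t]
  [-t^2 + 3*t, 2*t + 1, -t^2 + 7*t]
  [t^2/2 - 2*t, -t, t^2/2 - 4*t + 1]

Strategy: write B = P · J · P⁻¹ where J is a Jordan canonical form, so e^{tB} = P · e^{tJ} · P⁻¹, and e^{tJ} can be computed block-by-block.

B has Jordan form
J =
  [0, 1, 0]
  [0, 0, 1]
  [0, 0, 0]
(up to reordering of blocks).

Per-block formulas:
  For a 3×3 Jordan block J_3(0): exp(t · J_3(0)) = e^(0t)·(I + t·N + (t^2/2)·N^2), where N is the 3×3 nilpotent shift.

After assembling e^{tJ} and conjugating by P, we get:

e^{tB} =
  [-t^2/2 + 2*t + 1, t, -t^2/2 + 4*t]
  [-t^2 + 3*t, 2*t + 1, -t^2 + 7*t]
  [t^2/2 - 2*t, -t, t^2/2 - 4*t + 1]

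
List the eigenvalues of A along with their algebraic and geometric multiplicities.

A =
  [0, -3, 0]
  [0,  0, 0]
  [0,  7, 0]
λ = 0: alg = 3, geom = 2

Step 1 — factor the characteristic polynomial to read off the algebraic multiplicities:
  χ_A(x) = x^3

Step 2 — compute geometric multiplicities via the rank-nullity identity g(λ) = n − rank(A − λI):
  rank(A − (0)·I) = 1, so dim ker(A − (0)·I) = n − 1 = 2

Summary:
  λ = 0: algebraic multiplicity = 3, geometric multiplicity = 2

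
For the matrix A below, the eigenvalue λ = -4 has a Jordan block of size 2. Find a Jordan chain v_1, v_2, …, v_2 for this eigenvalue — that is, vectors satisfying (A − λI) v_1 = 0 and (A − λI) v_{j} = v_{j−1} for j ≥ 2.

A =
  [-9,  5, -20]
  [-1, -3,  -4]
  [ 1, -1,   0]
A Jordan chain for λ = -4 of length 2:
v_1 = (-5, -1, 1)ᵀ
v_2 = (1, 0, 0)ᵀ

Let N = A − (-4)·I. We want v_2 with N^2 v_2 = 0 but N^1 v_2 ≠ 0; then v_{j-1} := N · v_j for j = 2, …, 2.

Pick v_2 = (1, 0, 0)ᵀ.
Then v_1 = N · v_2 = (-5, -1, 1)ᵀ.

Sanity check: (A − (-4)·I) v_1 = (0, 0, 0)ᵀ = 0. ✓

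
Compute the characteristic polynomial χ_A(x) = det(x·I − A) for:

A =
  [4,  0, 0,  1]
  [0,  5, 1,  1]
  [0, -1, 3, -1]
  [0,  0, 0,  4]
x^4 - 16*x^3 + 96*x^2 - 256*x + 256

Expanding det(x·I − A) (e.g. by cofactor expansion or by noting that A is similar to its Jordan form J, which has the same characteristic polynomial as A) gives
  χ_A(x) = x^4 - 16*x^3 + 96*x^2 - 256*x + 256
which factors as (x - 4)^4. The eigenvalues (with algebraic multiplicities) are λ = 4 with multiplicity 4.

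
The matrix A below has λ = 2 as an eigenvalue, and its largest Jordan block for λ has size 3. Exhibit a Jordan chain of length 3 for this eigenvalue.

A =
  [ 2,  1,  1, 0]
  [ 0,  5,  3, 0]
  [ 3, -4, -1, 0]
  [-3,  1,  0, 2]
A Jordan chain for λ = 2 of length 3:
v_1 = (3, 9, -9, 0)ᵀ
v_2 = (0, 0, 3, -3)ᵀ
v_3 = (1, 0, 0, 0)ᵀ

Let N = A − (2)·I. We want v_3 with N^3 v_3 = 0 but N^2 v_3 ≠ 0; then v_{j-1} := N · v_j for j = 3, …, 2.

Pick v_3 = (1, 0, 0, 0)ᵀ.
Then v_2 = N · v_3 = (0, 0, 3, -3)ᵀ.
Then v_1 = N · v_2 = (3, 9, -9, 0)ᵀ.

Sanity check: (A − (2)·I) v_1 = (0, 0, 0, 0)ᵀ = 0. ✓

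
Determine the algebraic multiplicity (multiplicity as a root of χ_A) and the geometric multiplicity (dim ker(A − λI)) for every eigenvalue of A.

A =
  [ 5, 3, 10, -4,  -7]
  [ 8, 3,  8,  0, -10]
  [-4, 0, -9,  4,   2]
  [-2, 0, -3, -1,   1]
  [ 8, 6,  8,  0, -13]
λ = -3: alg = 5, geom = 3

Step 1 — factor the characteristic polynomial to read off the algebraic multiplicities:
  χ_A(x) = (x + 3)^5

Step 2 — compute geometric multiplicities via the rank-nullity identity g(λ) = n − rank(A − λI):
  rank(A − (-3)·I) = 2, so dim ker(A − (-3)·I) = n − 2 = 3

Summary:
  λ = -3: algebraic multiplicity = 5, geometric multiplicity = 3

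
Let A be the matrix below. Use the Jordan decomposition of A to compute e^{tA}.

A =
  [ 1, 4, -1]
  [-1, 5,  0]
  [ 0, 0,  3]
e^{tA} =
  [-2*t*exp(3*t) + exp(3*t), 4*t*exp(3*t), t^2*exp(3*t) - t*exp(3*t)]
  [-t*exp(3*t), 2*t*exp(3*t) + exp(3*t), t^2*exp(3*t)/2]
  [0, 0, exp(3*t)]

Strategy: write A = P · J · P⁻¹ where J is a Jordan canonical form, so e^{tA} = P · e^{tJ} · P⁻¹, and e^{tJ} can be computed block-by-block.

A has Jordan form
J =
  [3, 1, 0]
  [0, 3, 1]
  [0, 0, 3]
(up to reordering of blocks).

Per-block formulas:
  For a 3×3 Jordan block J_3(3): exp(t · J_3(3)) = e^(3t)·(I + t·N + (t^2/2)·N^2), where N is the 3×3 nilpotent shift.

After assembling e^{tJ} and conjugating by P, we get:

e^{tA} =
  [-2*t*exp(3*t) + exp(3*t), 4*t*exp(3*t), t^2*exp(3*t) - t*exp(3*t)]
  [-t*exp(3*t), 2*t*exp(3*t) + exp(3*t), t^2*exp(3*t)/2]
  [0, 0, exp(3*t)]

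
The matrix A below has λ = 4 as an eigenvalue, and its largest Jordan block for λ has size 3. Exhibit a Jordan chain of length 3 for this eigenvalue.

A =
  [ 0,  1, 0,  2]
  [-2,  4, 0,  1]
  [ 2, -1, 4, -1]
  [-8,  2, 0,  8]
A Jordan chain for λ = 4 of length 3:
v_1 = (-2, 0, 2, -4)ᵀ
v_2 = (-4, -2, 2, -8)ᵀ
v_3 = (1, 0, 0, 0)ᵀ

Let N = A − (4)·I. We want v_3 with N^3 v_3 = 0 but N^2 v_3 ≠ 0; then v_{j-1} := N · v_j for j = 3, …, 2.

Pick v_3 = (1, 0, 0, 0)ᵀ.
Then v_2 = N · v_3 = (-4, -2, 2, -8)ᵀ.
Then v_1 = N · v_2 = (-2, 0, 2, -4)ᵀ.

Sanity check: (A − (4)·I) v_1 = (0, 0, 0, 0)ᵀ = 0. ✓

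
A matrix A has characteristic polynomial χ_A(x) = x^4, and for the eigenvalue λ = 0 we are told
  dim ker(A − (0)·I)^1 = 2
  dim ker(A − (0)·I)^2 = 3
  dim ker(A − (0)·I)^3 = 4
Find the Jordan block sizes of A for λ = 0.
Block sizes for λ = 0: [3, 1]

From the dimensions of kernels of powers, the number of Jordan blocks of size at least j is d_j − d_{j−1} where d_j = dim ker(N^j) (with d_0 = 0). Computing the differences gives [2, 1, 1].
The number of blocks of size exactly k is (#blocks of size ≥ k) − (#blocks of size ≥ k + 1), so the partition is: 1 block(s) of size 1, 1 block(s) of size 3.
In nonincreasing order the block sizes are [3, 1].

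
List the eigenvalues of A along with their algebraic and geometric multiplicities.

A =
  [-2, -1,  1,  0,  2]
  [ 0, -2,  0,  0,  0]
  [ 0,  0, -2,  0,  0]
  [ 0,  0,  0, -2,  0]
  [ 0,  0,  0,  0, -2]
λ = -2: alg = 5, geom = 4

Step 1 — factor the characteristic polynomial to read off the algebraic multiplicities:
  χ_A(x) = (x + 2)^5

Step 2 — compute geometric multiplicities via the rank-nullity identity g(λ) = n − rank(A − λI):
  rank(A − (-2)·I) = 1, so dim ker(A − (-2)·I) = n − 1 = 4

Summary:
  λ = -2: algebraic multiplicity = 5, geometric multiplicity = 4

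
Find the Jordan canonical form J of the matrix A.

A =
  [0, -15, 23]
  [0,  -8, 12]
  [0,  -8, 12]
J_2(0) ⊕ J_1(4)

The characteristic polynomial is
  det(x·I − A) = x^3 - 4*x^2 = x^2*(x - 4)

Eigenvalues and multiplicities (the geometric multiplicity of λ is n − rank(A − λI), which equals the number of Jordan blocks for λ):
  λ = 0: algebraic multiplicity = 2, geometric multiplicity = 1
  λ = 4: algebraic multiplicity = 1, geometric multiplicity = 1

Determining the block sizes for each eigenvalue:
  λ = 0: one block (gm = 1), so the single block has size am = 2 → block sizes [2]
  λ = 4: one block (gm = 1), so the single block has size am = 1 → block sizes [1]

Assembling the blocks gives a Jordan form
J =
  [0, 1, 0]
  [0, 0, 0]
  [0, 0, 4]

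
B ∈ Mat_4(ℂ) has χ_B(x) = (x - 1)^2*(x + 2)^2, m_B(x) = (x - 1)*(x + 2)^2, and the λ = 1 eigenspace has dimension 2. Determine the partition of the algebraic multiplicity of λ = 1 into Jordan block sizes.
Block sizes for λ = 1: [1, 1]

Step 1 — from the characteristic polynomial, algebraic multiplicity of λ = 1 is 2. From dim ker(B − (1)·I) = 2, there are exactly 2 Jordan blocks for λ = 1.
Step 2 — from the minimal polynomial, the factor (x − 1) tells us the largest block for λ = 1 has size 1.
Step 3 — with total size 2, 2 blocks, and largest block 1, the block sizes (in nonincreasing order) are [1, 1].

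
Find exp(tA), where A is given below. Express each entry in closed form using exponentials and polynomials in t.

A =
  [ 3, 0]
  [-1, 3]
e^{tA} =
  [exp(3*t), 0]
  [-t*exp(3*t), exp(3*t)]

Strategy: write A = P · J · P⁻¹ where J is a Jordan canonical form, so e^{tA} = P · e^{tJ} · P⁻¹, and e^{tJ} can be computed block-by-block.

A has Jordan form
J =
  [3, 1]
  [0, 3]
(up to reordering of blocks).

Per-block formulas:
  For a 2×2 Jordan block J_2(3): exp(t · J_2(3)) = e^(3t)·(I + t·N), where N is the 2×2 nilpotent shift.

After assembling e^{tJ} and conjugating by P, we get:

e^{tA} =
  [exp(3*t), 0]
  [-t*exp(3*t), exp(3*t)]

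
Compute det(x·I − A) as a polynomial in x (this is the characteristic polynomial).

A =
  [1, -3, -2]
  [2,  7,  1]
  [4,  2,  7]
x^3 - 15*x^2 + 75*x - 125

Expanding det(x·I − A) (e.g. by cofactor expansion or by noting that A is similar to its Jordan form J, which has the same characteristic polynomial as A) gives
  χ_A(x) = x^3 - 15*x^2 + 75*x - 125
which factors as (x - 5)^3. The eigenvalues (with algebraic multiplicities) are λ = 5 with multiplicity 3.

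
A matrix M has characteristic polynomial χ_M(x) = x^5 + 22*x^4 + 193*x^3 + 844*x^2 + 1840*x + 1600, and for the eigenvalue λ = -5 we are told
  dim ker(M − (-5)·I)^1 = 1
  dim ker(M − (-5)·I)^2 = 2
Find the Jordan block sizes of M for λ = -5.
Block sizes for λ = -5: [2]

From the dimensions of kernels of powers, the number of Jordan blocks of size at least j is d_j − d_{j−1} where d_j = dim ker(N^j) (with d_0 = 0). Computing the differences gives [1, 1].
The number of blocks of size exactly k is (#blocks of size ≥ k) − (#blocks of size ≥ k + 1), so the partition is: 1 block(s) of size 2.
In nonincreasing order the block sizes are [2].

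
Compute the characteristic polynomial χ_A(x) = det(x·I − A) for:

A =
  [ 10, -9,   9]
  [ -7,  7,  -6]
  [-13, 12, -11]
x^3 - 6*x^2 + 9*x - 4

Expanding det(x·I − A) (e.g. by cofactor expansion or by noting that A is similar to its Jordan form J, which has the same characteristic polynomial as A) gives
  χ_A(x) = x^3 - 6*x^2 + 9*x - 4
which factors as (x - 4)*(x - 1)^2. The eigenvalues (with algebraic multiplicities) are λ = 1 with multiplicity 2, λ = 4 with multiplicity 1.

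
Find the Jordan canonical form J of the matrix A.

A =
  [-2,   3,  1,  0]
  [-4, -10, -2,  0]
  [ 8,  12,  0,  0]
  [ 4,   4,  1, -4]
J_2(-4) ⊕ J_2(-4)

The characteristic polynomial is
  det(x·I − A) = x^4 + 16*x^3 + 96*x^2 + 256*x + 256 = (x + 4)^4

Eigenvalues and multiplicities (the geometric multiplicity of λ is n − rank(A − λI), which equals the number of Jordan blocks for λ):
  λ = -4: algebraic multiplicity = 4, geometric multiplicity = 2

Determining the block sizes for each eigenvalue:
  λ = -4: with am = 4 and gm = 2, the partition is not yet determined (e.g. several partitions of 4 into 2 parts exist). Let N = A − (-4)·I. Computing rank(N^1) = 2, rank(N^2) = 0; the number of blocks of size ≥ j is rank(N^{j−1}) − rank(N^j), giving [2, 2]. So we have 2 block(s) of size 2 → block sizes [2, 2]

Assembling the blocks gives a Jordan form
J =
  [-4,  1,  0,  0]
  [ 0, -4,  0,  0]
  [ 0,  0, -4,  1]
  [ 0,  0,  0, -4]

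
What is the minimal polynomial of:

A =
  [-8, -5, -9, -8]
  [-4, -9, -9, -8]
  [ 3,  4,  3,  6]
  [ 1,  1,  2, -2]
x^3 + 12*x^2 + 48*x + 64

The characteristic polynomial is χ_A(x) = (x + 4)^4, so the eigenvalues are known. The minimal polynomial is
  m_A(x) = Π_λ (x − λ)^{k_λ}
where k_λ is the size of the *largest* Jordan block for λ (equivalently, the smallest k with (A − λI)^k v = 0 for every generalised eigenvector v of λ).

  λ = -4: largest Jordan block has size 3, contributing (x + 4)^3

So m_A(x) = (x + 4)^3 = x^3 + 12*x^2 + 48*x + 64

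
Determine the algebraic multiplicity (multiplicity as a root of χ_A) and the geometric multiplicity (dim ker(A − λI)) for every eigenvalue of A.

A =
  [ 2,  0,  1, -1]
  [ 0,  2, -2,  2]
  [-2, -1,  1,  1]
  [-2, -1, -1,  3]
λ = 2: alg = 4, geom = 2

Step 1 — factor the characteristic polynomial to read off the algebraic multiplicities:
  χ_A(x) = (x - 2)^4

Step 2 — compute geometric multiplicities via the rank-nullity identity g(λ) = n − rank(A − λI):
  rank(A − (2)·I) = 2, so dim ker(A − (2)·I) = n − 2 = 2

Summary:
  λ = 2: algebraic multiplicity = 4, geometric multiplicity = 2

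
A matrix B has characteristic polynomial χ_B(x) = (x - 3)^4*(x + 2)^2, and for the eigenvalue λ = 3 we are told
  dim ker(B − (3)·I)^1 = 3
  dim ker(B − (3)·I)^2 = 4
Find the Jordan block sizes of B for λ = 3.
Block sizes for λ = 3: [2, 1, 1]

From the dimensions of kernels of powers, the number of Jordan blocks of size at least j is d_j − d_{j−1} where d_j = dim ker(N^j) (with d_0 = 0). Computing the differences gives [3, 1].
The number of blocks of size exactly k is (#blocks of size ≥ k) − (#blocks of size ≥ k + 1), so the partition is: 2 block(s) of size 1, 1 block(s) of size 2.
In nonincreasing order the block sizes are [2, 1, 1].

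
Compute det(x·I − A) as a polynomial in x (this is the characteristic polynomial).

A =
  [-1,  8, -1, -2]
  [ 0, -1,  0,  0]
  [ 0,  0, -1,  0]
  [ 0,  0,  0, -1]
x^4 + 4*x^3 + 6*x^2 + 4*x + 1

Expanding det(x·I − A) (e.g. by cofactor expansion or by noting that A is similar to its Jordan form J, which has the same characteristic polynomial as A) gives
  χ_A(x) = x^4 + 4*x^3 + 6*x^2 + 4*x + 1
which factors as (x + 1)^4. The eigenvalues (with algebraic multiplicities) are λ = -1 with multiplicity 4.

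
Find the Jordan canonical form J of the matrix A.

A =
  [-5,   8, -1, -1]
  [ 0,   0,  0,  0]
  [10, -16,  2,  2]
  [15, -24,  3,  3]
J_2(0) ⊕ J_1(0) ⊕ J_1(0)

The characteristic polynomial is
  det(x·I − A) = x^4

Eigenvalues and multiplicities (the geometric multiplicity of λ is n − rank(A − λI), which equals the number of Jordan blocks for λ):
  λ = 0: algebraic multiplicity = 4, geometric multiplicity = 3

Determining the block sizes for each eigenvalue:
  λ = 0: 3 blocks summing to 4 forces exactly one block of size 2 and the rest size 1 → block sizes [2, 1, 1]

Assembling the blocks gives a Jordan form
J =
  [0, 1, 0, 0]
  [0, 0, 0, 0]
  [0, 0, 0, 0]
  [0, 0, 0, 0]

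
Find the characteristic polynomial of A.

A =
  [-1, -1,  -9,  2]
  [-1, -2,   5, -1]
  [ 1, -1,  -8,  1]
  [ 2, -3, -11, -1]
x^4 + 12*x^3 + 54*x^2 + 108*x + 81

Expanding det(x·I − A) (e.g. by cofactor expansion or by noting that A is similar to its Jordan form J, which has the same characteristic polynomial as A) gives
  χ_A(x) = x^4 + 12*x^3 + 54*x^2 + 108*x + 81
which factors as (x + 3)^4. The eigenvalues (with algebraic multiplicities) are λ = -3 with multiplicity 4.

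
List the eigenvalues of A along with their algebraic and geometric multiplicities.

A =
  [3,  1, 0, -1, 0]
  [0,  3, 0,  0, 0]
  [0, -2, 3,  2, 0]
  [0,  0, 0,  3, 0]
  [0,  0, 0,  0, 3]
λ = 3: alg = 5, geom = 4

Step 1 — factor the characteristic polynomial to read off the algebraic multiplicities:
  χ_A(x) = (x - 3)^5

Step 2 — compute geometric multiplicities via the rank-nullity identity g(λ) = n − rank(A − λI):
  rank(A − (3)·I) = 1, so dim ker(A − (3)·I) = n − 1 = 4

Summary:
  λ = 3: algebraic multiplicity = 5, geometric multiplicity = 4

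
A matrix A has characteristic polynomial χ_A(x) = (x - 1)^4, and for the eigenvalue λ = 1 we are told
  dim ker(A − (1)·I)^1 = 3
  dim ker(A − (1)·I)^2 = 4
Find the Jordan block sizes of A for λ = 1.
Block sizes for λ = 1: [2, 1, 1]

From the dimensions of kernels of powers, the number of Jordan blocks of size at least j is d_j − d_{j−1} where d_j = dim ker(N^j) (with d_0 = 0). Computing the differences gives [3, 1].
The number of blocks of size exactly k is (#blocks of size ≥ k) − (#blocks of size ≥ k + 1), so the partition is: 2 block(s) of size 1, 1 block(s) of size 2.
In nonincreasing order the block sizes are [2, 1, 1].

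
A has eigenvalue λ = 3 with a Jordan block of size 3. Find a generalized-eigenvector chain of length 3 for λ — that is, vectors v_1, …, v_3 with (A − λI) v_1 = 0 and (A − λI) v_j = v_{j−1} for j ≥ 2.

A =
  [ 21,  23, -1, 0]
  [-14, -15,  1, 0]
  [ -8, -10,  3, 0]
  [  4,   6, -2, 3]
A Jordan chain for λ = 3 of length 3:
v_1 = (10, -8, -4, 4)ᵀ
v_2 = (18, -14, -8, 4)ᵀ
v_3 = (1, 0, 0, 0)ᵀ

Let N = A − (3)·I. We want v_3 with N^3 v_3 = 0 but N^2 v_3 ≠ 0; then v_{j-1} := N · v_j for j = 3, …, 2.

Pick v_3 = (1, 0, 0, 0)ᵀ.
Then v_2 = N · v_3 = (18, -14, -8, 4)ᵀ.
Then v_1 = N · v_2 = (10, -8, -4, 4)ᵀ.

Sanity check: (A − (3)·I) v_1 = (0, 0, 0, 0)ᵀ = 0. ✓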